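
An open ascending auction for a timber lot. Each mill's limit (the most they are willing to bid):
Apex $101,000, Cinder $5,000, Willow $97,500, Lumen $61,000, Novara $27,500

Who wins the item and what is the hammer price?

Limits in order: 101,000 (Apex) > 97,500 (Willow) > 61,000 (Lumen) > 27,500 (Novara) > 5,000 (Cinder)
Willow is the last rival to drop out, at $97,500; Apex remains and wins at that price.

Apex wins at $97,500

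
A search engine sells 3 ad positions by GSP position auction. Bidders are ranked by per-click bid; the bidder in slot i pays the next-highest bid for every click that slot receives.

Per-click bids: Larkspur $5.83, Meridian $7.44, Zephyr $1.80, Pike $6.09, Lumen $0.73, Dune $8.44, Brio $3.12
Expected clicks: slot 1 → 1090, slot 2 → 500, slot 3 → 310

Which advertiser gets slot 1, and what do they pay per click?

Dune; $7.44 per click

Per-click bids in order: $8.44 (Dune) > $7.44 (Meridian) > $6.09 (Pike) > $5.83 (Larkspur) > …
Slot 1 goes to the first-ranked bidder, Dune, who pays the next bid down: $7.44/click.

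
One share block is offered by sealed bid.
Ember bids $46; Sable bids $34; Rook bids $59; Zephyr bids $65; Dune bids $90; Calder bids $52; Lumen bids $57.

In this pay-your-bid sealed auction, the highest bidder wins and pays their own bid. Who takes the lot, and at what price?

Pay-your-bid sealed auction: the highest bidder wins and pays their own bid.
Bids ranked: 90 (Dune) > 65 (Zephyr) > 59 (Rook) > 57 (Lumen) > 52 (Calder) > 46 (Ember) > …
Dune has the highest bid and pays exactly that: $90.

Dune pays $90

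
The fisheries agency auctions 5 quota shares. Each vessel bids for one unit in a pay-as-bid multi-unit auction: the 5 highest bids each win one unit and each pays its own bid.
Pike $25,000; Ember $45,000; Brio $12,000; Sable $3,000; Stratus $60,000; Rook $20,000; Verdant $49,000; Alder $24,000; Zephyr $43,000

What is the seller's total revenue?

Bids ranked high→low: 60,000 (Stratus), 49,000 (Verdant), 45,000 (Ember), 43,000 (Zephyr), 25,000 (Pike), 24,000 (Alder), 20,000 (Rook), …
Top 5: Stratus, Verdant, Ember, Zephyr, Pike.
Total revenue = 60,000 + 49,000 + 45,000 + 43,000 + 25,000 = $222,000.

Total revenue: $222,000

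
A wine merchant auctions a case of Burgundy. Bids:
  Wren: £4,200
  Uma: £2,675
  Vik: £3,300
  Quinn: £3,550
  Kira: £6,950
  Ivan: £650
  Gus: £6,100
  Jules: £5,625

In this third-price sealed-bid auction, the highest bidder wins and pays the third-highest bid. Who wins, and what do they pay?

Third-price sealed-bid auction: the highest bidder wins and pays the third-highest bid.
Bids in order: 6,950 (Kira) > 6,100 (Gus) > 5,625 (Jules) > 4,200 (Wren) > 3,550 (Quinn) > 3,300 (Vik) > …
Kira wins; payment is bid #3 in the ranking = £5,625.

Kira pays £5,625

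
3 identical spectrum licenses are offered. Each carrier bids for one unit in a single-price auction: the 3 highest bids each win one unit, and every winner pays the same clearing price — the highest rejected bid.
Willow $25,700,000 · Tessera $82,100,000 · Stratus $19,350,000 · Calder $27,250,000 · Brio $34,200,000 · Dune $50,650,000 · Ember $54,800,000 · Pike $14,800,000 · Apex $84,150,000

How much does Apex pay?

Apex pays $50,650,000

Bids ranked high→low: 84,150,000 (Apex), 82,100,000 (Tessera), 54,800,000 (Ember), 50,650,000 (Dune), 34,200,000 (Brio), …
Top 3: Apex, Tessera, Ember.
Highest unsuccessful bid: $50,650,000 → clearing price.
Apex wins → pays $50,650,000.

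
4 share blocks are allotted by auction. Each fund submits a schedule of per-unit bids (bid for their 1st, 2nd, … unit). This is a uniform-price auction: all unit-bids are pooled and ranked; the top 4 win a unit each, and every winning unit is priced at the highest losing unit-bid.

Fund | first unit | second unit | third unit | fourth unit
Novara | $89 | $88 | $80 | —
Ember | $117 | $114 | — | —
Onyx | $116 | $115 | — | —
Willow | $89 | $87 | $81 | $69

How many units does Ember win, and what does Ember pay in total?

Ember: 2 units, pays $178

Pooled unit-bids ranked (top 4): 117 (Ember-1), 116 (Onyx-1), 115 (Onyx-2), 114 (Ember-2)
First bid not allocated: $89.
Ember wins 2 unit(s) at $89 each.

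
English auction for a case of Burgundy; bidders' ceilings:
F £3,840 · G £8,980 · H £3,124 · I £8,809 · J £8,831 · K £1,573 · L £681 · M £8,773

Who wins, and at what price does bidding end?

G wins at £8,831

Sorting limits: 8,980 (G) > 8,831 (J) > 8,809 (I) > 8,773 (M) > 3,840 (F) > 3,124 (H) > …
Once the price passes £8,831, only G is left; the hammer falls at J's limit of £8,831.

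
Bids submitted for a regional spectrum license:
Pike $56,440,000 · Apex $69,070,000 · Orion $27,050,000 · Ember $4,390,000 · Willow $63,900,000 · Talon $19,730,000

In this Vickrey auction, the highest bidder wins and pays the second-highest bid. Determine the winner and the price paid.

Bids in order: 69,070,000 (Apex) > 63,900,000 (Willow) > 56,440,000 (Pike) > 27,050,000 (Orion) > 19,730,000 (Talon) > 4,390,000 (Ember)
Apex is highest; pays the second-highest bid, $63,900,000.

Apex pays $63,900,000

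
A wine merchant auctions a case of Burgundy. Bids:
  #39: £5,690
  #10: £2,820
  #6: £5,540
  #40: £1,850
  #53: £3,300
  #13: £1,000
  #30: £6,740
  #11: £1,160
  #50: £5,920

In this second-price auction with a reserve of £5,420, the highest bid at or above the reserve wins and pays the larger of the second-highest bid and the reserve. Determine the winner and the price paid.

Second-price auction with a reserve of £5,420: the highest bid at or above the reserve wins and pays the larger of the second-highest bid and the reserve.
Bids in order: 6,740 (#30) > 5,920 (#50) > 5,690 (#39) > 5,540 (#6) > 3,300 (#53) > 2,820 (#10) > …
Highest eligible bid: #30 at £6,740.
max(second-highest £5,920, reserve £5,420) = £5,920; the reserve does not bind.

#30 pays £5,920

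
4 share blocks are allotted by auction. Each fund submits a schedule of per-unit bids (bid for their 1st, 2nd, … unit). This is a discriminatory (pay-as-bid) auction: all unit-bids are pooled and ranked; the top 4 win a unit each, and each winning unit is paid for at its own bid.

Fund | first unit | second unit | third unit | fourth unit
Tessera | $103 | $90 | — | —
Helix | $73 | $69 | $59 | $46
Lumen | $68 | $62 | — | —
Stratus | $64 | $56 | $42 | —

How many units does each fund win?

Pooled unit-bids ranked (top 4): 103 (Tessera-1), 90 (Tessera-2), 73 (Helix-1), 69 (Helix-2)
Next rejected bid: $68 (not a price — pay-as-bid).
Allocation: Helix 2, Tessera 2.

Helix 2, Tessera 2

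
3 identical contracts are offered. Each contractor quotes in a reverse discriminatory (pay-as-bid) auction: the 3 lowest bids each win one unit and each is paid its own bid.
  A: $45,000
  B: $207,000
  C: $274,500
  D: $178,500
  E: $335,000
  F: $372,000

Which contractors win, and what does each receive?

A $45,000, D $178,500, B $207,000

Ordering the bids: 45,000 (A), 178,500 (D), 207,000 (B), 274,500 (C), 335,000 (E), …
Winners (3 units): A, D, B.
Each winner is paid its own bid: A $45,000, D $178,500, B $207,000.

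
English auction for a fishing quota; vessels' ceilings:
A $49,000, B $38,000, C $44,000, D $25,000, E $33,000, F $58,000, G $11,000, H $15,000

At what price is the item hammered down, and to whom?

F wins at $49,000

Rule: the price rises until one bidder remains; the winner pays the price at which the last rival dropped out.
Limits in order: 58,000 (F) > 49,000 (A) > 44,000 (C) > 38,000 (B) > 33,000 (E) > 25,000 (D) > …
A is the last rival to drop out, at $49,000; F remains and wins at that price.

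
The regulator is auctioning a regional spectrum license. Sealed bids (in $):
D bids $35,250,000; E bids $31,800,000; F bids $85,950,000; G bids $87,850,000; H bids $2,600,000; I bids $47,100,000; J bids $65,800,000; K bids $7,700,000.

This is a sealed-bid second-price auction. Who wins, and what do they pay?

Sorting bids: 87,850,000 (G) > 85,950,000 (F) > 65,800,000 (J) > 47,100,000 (I) > 35,250,000 (D) > 31,800,000 (E) > …
G is highest; pays the second-highest bid, $85,950,000.

G pays $85,950,000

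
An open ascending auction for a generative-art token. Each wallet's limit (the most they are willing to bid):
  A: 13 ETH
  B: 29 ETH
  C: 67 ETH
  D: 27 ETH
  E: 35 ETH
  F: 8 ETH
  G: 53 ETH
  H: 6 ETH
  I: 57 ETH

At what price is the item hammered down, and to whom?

C wins at 57 ETH

Ascending (English) auction: the price rises until one bidder remains; the winner pays the price at which the last rival dropped out.
Sorting limits: 67 (C) > 57 (I) > 53 (G) > 35 (E) > 29 (B) > 27 (D) > …
Bidding ends when I exits at 57 ETH; C takes it.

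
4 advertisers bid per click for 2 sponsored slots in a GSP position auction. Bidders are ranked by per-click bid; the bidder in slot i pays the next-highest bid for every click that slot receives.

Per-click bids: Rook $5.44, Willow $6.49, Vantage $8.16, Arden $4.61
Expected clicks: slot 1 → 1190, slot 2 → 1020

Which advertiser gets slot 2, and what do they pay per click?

Sorting advertisers: $8.16 (Vantage) > $6.49 (Willow) > $5.44 (Rook) > …
Slot 2 goes to the second-ranked bidder, Willow, who pays the next bid down: $5.44/click.

Willow; $5.44 per click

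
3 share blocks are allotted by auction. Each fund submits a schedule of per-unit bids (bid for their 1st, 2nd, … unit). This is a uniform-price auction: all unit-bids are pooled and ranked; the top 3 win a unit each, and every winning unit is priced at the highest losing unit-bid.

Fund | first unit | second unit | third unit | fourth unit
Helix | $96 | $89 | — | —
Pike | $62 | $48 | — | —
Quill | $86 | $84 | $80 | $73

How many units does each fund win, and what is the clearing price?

Helix 2, Quill 1; clearing price $84

All unit-bids, highest first — top 3: 96 (Helix-1), 89 (Helix-2), 86 (Quill-1)
First bid not allocated: $84.
Allocation: Helix 2, Quill 1.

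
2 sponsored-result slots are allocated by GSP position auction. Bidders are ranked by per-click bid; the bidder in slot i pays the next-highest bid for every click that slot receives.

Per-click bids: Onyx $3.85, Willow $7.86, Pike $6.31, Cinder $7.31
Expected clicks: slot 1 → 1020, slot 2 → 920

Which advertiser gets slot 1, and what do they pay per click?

Willow; $7.31 per click

Per-click bids in order: $7.86 (Willow) > $7.31 (Cinder) > $6.31 (Pike) > …
Slot 1 goes to the first-ranked bidder, Willow, who pays the next bid down: $7.31/click.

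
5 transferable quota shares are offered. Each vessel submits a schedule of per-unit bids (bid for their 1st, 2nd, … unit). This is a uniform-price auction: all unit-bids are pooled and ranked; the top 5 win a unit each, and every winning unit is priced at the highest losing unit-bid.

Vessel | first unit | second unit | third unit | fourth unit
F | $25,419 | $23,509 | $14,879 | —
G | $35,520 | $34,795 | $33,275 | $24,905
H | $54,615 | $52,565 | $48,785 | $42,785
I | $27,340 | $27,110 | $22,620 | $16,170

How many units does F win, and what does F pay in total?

F: 0 units, pays $0

Merging the schedules and taking the best 5: 54,615 (H-1), 52,565 (H-2), 48,785 (H-3), 42,785 (H-4), 35,520 (G-1)
Highest rejected unit-bid = $34,795.
F wins 0 unit(s) at $34,795 each.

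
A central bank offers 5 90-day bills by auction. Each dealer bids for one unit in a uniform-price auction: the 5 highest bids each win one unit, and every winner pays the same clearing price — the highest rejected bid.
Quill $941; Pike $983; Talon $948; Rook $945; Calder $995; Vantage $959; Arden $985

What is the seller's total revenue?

Bids ranked high→low: 995 (Calder), 985 (Arden), 983 (Pike), 959 (Vantage), 948 (Talon), 945 (Rook), 941 (Quill)
The 5 highest are Calder, Arden, Pike, Vantage, Talon.
Clearing price = highest rejected bid = $945.
Total revenue = 5 × $945 = $4,725.

Total revenue: $4,725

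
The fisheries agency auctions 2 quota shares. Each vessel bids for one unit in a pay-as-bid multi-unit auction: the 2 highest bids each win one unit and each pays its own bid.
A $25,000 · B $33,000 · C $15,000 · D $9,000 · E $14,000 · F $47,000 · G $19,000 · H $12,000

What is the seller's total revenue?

Total revenue: $80,000

Bids ranked high→low: 47,000 (F), 33,000 (B), 25,000 (A), 19,000 (G), …
Winners (2 units): F, B.
Total revenue = 47,000 + 33,000 = $80,000.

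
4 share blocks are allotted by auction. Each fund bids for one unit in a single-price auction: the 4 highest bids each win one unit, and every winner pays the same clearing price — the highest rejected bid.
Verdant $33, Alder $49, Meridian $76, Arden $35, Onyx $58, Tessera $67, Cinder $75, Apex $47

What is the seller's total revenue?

Ordering the bids: 76 (Meridian), 75 (Cinder), 67 (Tessera), 58 (Onyx), 49 (Alder), 47 (Apex), …
Top 4: Meridian, Cinder, Tessera, Onyx.
Highest unsuccessful bid: $49 → clearing price.
Total revenue = 4 × $49 = $196.

Total revenue: $196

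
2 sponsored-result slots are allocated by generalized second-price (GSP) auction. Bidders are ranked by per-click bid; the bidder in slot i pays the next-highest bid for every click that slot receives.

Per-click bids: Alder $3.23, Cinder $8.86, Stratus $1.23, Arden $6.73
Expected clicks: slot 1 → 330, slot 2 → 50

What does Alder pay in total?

Ranked by bid: $8.86 (Cinder) > $6.73 (Arden) > $3.23 (Alder) > …
Alder ranks below slot 2 → no slot, pays nothing.

Alder pays $0.00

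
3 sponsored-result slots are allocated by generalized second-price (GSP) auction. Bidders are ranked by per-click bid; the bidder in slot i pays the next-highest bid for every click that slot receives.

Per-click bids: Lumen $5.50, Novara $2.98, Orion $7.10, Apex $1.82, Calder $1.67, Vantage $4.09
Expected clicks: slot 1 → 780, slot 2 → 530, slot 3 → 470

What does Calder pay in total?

Ranked by bid: $7.10 (Orion) > $5.50 (Lumen) > $4.09 (Vantage) > $2.98 (Novara) > …
Calder ranks below slot 3 → no slot, pays nothing.

Calder pays $0.00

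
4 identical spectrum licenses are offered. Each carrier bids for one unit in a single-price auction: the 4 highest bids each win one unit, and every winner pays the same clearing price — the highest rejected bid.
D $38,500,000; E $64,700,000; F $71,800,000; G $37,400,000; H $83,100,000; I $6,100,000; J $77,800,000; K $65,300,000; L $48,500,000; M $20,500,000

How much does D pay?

D pays $0

Bids ranked high→low: 83,100,000 (H), 77,800,000 (J), 71,800,000 (F), 65,300,000 (K), 64,700,000 (E), 48,500,000 (L), …
Top 4: H, J, F, K.
Highest unsuccessful bid: $64,700,000 → clearing price.
D does not win → pays $0.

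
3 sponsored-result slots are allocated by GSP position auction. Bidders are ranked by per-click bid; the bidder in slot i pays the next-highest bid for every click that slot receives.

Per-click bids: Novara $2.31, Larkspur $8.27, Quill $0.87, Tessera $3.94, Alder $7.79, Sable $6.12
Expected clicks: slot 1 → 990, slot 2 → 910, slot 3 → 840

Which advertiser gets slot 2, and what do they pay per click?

Alder; $6.12 per click

Ranked by bid: $8.27 (Larkspur) > $7.79 (Alder) > $6.12 (Sable) > $3.94 (Tessera) > …
Slot 2 goes to the second-ranked bidder, Alder, who pays the next bid down: $6.12/click.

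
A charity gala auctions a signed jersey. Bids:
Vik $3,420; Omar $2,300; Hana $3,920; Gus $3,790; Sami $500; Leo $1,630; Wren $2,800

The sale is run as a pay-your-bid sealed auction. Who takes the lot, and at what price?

Hana pays $3,920

Rule: the highest bidder wins and pays their own bid.
Bids ranked: 3,920 (Hana) > 3,790 (Gus) > 3,420 (Vik) > 2,800 (Wren) > 2,300 (Omar) > 1,630 (Leo) > …
First-price: Hana pays what they bid, $3,920.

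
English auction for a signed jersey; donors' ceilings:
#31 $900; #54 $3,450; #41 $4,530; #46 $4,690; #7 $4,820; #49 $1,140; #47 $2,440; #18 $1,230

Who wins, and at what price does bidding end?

#7 wins at $4,690

Rule: the price rises until one bidder remains; the winner pays the price at which the last rival dropped out.
Limits ranked: 4,820 (#7) > 4,690 (#46) > 4,530 (#41) > 3,450 (#54) > 2,440 (#47) > 1,230 (#18) > …
Once the price passes $4,690, only #7 is left; the hammer falls at #46's limit of $4,690.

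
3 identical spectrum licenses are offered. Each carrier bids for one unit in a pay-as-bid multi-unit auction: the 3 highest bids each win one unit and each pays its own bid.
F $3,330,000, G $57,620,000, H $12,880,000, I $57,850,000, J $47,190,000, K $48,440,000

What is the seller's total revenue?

Total revenue: $163,910,000

Sorting: 57,850,000 (I), 57,620,000 (G), 48,440,000 (K), 47,190,000 (J), 12,880,000 (H), …
The 3 highest are I, G, K.
Total revenue = 57,850,000 + 57,620,000 + 48,440,000 = $163,910,000.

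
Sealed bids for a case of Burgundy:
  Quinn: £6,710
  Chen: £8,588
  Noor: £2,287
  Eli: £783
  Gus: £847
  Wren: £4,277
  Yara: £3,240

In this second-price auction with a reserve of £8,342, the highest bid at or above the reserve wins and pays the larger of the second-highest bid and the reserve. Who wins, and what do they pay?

Bids in order: 8,588 (Chen) > 6,710 (Quinn) > 4,277 (Wren) > 3,240 (Yara) > 2,287 (Noor) > 847 (Gus) > …
Chen has the top bid at or above the reserve (£8,588).
max(second-highest £6,710, reserve £8,342) = £8,342.

Chen pays £8,342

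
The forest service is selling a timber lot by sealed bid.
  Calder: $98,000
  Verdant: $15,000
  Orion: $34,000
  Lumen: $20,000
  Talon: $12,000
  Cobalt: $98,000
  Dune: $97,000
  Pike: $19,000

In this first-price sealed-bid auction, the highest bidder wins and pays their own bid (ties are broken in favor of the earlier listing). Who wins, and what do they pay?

Calder pays $98,000

Bids ranked: 98,000 (Calder) > 98,000 (Cobalt) > 97,000 (Dune) > 34,000 (Orion) > 20,000 (Lumen) > 19,000 (Pike) > …
Calder and Cobalt tie at $98,000; tie-break gives it to Calder.
Calder has the highest bid and pays exactly that: $98,000.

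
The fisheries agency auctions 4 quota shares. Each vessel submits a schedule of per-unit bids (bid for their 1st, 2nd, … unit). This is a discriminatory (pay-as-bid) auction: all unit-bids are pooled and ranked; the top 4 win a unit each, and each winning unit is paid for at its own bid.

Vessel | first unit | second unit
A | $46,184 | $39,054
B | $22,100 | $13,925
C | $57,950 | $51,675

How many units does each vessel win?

A 2, C 2

Pooled unit-bids ranked (top 4): 57,950 (C-1), 51,675 (C-2), 46,184 (A-1), 39,054 (A-2)
Next rejected bid: $22,100 (not a price — pay-as-bid).
Allocation: A 2, C 2.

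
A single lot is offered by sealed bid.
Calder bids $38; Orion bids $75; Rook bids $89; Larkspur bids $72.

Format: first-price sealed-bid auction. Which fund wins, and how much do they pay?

Rook pays $89

Sorting bids: 89 (Rook) > 75 (Orion) > 72 (Larkspur) > 38 (Calder)
Rook has the highest bid and pays exactly that: $89.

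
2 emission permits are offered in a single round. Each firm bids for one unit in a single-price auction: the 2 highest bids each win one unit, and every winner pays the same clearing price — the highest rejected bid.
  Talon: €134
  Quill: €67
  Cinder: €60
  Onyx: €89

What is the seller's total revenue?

Total revenue: €134

Ordering the bids: 134 (Talon), 89 (Onyx), 67 (Quill), 60 (Cinder)
Top 2: Talon, Onyx.
Clearing price = highest rejected bid = €67.
Total revenue = 2 × €67 = €134.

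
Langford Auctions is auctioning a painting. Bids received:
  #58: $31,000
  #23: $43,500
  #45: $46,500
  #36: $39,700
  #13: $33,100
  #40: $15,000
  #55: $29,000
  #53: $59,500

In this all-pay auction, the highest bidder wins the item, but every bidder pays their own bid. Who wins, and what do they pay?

#53 pays $59,500

Bids ranked: 59,500 (#53) > 46,500 (#45) > 43,500 (#23) > 39,700 (#36) > 33,100 (#13) > 31,000 (#58) > …
#53 is highest and takes the item; every bidder forfeits their bid.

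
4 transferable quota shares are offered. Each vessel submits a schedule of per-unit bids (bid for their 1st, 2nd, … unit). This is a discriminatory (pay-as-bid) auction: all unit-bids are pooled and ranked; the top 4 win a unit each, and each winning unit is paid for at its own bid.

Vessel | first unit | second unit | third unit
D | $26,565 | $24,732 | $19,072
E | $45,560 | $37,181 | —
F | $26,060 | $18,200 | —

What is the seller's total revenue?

Total revenue: $135,366

Merging the schedules and taking the best 4: 45,560 (E-1), 37,181 (E-2), 26,565 (D-1), 26,060 (F-1)
Next rejected bid: $24,732 (not a price — pay-as-bid).
Each winning unit pays its own bid.
Revenue = 45,560 + 37,181 + 26,565 + 26,060 = $135,366.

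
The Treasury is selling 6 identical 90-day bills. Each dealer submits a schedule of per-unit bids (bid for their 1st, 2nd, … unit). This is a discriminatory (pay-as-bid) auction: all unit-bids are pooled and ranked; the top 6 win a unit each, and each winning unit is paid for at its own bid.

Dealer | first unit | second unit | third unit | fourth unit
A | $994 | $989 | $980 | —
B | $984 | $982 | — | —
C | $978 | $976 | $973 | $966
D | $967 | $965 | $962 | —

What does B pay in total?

B pays $1,966

All unit-bids, highest first — top 6: 994 (A-1), 989 (A-2), 984 (B-1), 982 (B-2), 980 (A-3), 978 (C-1)
Next rejected bid: $976 (not a price — pay-as-bid).
B's winning unit-bids: 984 + 982 = $1,966.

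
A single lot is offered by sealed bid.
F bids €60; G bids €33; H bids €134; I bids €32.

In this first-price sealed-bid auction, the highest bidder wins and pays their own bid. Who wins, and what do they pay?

H pays €134

First-price sealed-bid auction: the highest bidder wins and pays their own bid.
Sorting bids: 134 (H) > 60 (F) > 33 (G) > 32 (I)
H is highest → pays own bid, €134.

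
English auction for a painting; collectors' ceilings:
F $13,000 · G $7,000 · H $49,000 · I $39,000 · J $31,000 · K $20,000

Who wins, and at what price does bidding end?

H wins at $39,000

Rule: the price rises until one bidder remains; the winner pays the price at which the last rival dropped out.
Sorting limits: 49,000 (H) > 39,000 (I) > 31,000 (J) > 20,000 (K) > 13,000 (F) > 7,000 (G)
Bidding ends when I exits at $39,000; H takes it.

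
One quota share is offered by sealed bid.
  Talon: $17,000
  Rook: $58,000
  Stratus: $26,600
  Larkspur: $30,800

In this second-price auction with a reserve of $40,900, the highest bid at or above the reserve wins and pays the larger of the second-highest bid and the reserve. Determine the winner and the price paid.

Bids in order: 58,000 (Rook) > 30,800 (Larkspur) > 26,600 (Stratus) > 17,000 (Talon)
Rook has the top bid at or above the reserve ($58,000).
Second-highest bid $30,800 is below the reserve $40,900, so the reserve binds → payment $40,900.

Rook pays $40,900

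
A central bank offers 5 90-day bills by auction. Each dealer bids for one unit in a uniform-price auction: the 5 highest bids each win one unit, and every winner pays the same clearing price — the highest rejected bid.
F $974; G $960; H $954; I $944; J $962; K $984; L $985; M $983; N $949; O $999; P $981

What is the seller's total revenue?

Total revenue: $4,870

Bids ranked high→low: 999 (O), 985 (L), 984 (K), 983 (M), 981 (P), 974 (F), 962 (J), …
The 5 highest are O, L, K, M, P.
First losing bid is F's $974, which sets the uniform price.
Total revenue = 5 × $974 = $4,870.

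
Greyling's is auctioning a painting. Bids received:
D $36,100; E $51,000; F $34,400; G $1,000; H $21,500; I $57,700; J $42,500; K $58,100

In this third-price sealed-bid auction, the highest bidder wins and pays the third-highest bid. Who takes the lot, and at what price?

Rule: the highest bidder wins and pays the third-highest bid.
Bids ranked: 58,100 (K) > 57,700 (I) > 51,000 (E) > 42,500 (J) > 36,100 (D) > 34,400 (F) > …
K wins; payment is bid #3 in the ranking = $51,000.

K pays $51,000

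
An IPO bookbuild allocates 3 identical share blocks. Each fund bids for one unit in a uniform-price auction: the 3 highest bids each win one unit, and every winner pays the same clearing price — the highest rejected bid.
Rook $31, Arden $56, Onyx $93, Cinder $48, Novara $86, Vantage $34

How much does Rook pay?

Rook pays $0

Ordering the bids: 93 (Onyx), 86 (Novara), 56 (Arden), 48 (Cinder), 34 (Vantage), …
The 3 highest are Onyx, Novara, Arden.
Highest unsuccessful bid: $48 → clearing price.
Rook does not win → pays $0.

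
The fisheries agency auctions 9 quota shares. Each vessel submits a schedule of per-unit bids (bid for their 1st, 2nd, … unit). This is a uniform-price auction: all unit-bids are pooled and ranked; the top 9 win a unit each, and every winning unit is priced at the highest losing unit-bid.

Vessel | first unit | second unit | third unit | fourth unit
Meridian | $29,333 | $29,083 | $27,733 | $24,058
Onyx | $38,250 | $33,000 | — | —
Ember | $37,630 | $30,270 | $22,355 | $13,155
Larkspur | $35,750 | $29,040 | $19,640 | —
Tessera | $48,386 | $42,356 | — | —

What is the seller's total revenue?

Merging the schedules and taking the best 9: 48,386 (Tessera-1), 42,356 (Tessera-2), 38,250 (Onyx-1), 37,630 (Ember-1), 35,750 (Larkspur-1), 33,000 (Onyx-2), 30,270 (Ember-2), 29,333 (Meridian-1), 29,083 (Meridian-2)
The (k+1)-th unit-bid is $29,040.
Allocation: Ember 2, Larkspur 1, Meridian 2, Onyx 2, Tessera 2. Every unit priced at $29,040.
Revenue = 9 × 29,040 = $261,360.

Total revenue: $261,360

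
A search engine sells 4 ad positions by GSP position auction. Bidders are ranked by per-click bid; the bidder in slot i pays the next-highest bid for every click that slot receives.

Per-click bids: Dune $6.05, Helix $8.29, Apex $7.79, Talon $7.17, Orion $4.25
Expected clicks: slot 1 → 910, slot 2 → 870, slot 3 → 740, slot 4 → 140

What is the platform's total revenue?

Total revenue: $18398.80

Per-click bids in order: $8.29 (Helix) > $7.79 (Apex) > $7.17 (Talon) > $6.05 (Dune) > $4.25 (Orion)
Slot 1: Helix pays $7.79 × 910 = $7088.90
Slot 2: Apex pays $7.17 × 870 = $6237.90
Slot 3: Talon pays $6.05 × 740 = $4477.00
Slot 4: Dune pays $4.25 × 140 = $595.00
Total = $18398.80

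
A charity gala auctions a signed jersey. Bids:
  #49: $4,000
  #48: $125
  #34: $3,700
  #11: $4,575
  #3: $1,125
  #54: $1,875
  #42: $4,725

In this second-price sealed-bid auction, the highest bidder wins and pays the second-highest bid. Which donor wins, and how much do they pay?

#42 pays $4,575

Bids in order: 4,725 (#42) > 4,575 (#11) > 4,000 (#49) > 3,700 (#34) > 1,875 (#54) > 1,125 (#3) > …
#42 wins with the highest bid; price is set by the runner-up at $4,575.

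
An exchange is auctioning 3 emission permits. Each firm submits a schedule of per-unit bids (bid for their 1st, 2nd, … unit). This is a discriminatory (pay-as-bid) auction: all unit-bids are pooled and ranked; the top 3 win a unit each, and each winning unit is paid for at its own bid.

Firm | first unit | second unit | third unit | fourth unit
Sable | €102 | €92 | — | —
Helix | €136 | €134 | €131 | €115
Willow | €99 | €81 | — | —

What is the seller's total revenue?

Total revenue: €401

Merging the schedules and taking the best 3: 136 (Helix-1), 134 (Helix-2), 131 (Helix-3)
Next rejected bid: €115 (not a price — pay-as-bid).
Each winning unit pays its own bid.
Revenue = 136 + 134 + 131 = €401.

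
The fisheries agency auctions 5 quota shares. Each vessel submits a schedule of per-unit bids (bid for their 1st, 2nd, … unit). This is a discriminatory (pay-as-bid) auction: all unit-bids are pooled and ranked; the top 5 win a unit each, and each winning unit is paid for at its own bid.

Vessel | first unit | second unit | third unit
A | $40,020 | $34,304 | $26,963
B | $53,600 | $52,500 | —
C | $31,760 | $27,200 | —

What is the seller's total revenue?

Total revenue: $212,184

Merging the schedules and taking the best 5: 53,600 (B-1), 52,500 (B-2), 40,020 (A-1), 34,304 (A-2), 31,760 (C-1)
Next rejected bid: $27,200 (not a price — pay-as-bid).
Each winning unit pays its own bid.
Revenue = 53,600 + 52,500 + 40,020 + 34,304 + 31,760 = $212,184.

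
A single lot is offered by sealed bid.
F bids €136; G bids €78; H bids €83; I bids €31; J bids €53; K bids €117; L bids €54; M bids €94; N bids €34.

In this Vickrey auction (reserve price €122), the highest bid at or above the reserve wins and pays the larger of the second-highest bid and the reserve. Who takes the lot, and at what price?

F pays €122

Sorting bids: 136 (F) > 117 (K) > 94 (M) > 83 (H) > 78 (G) > 54 (L) > …
Highest eligible bid: F at €136.
Second-highest bid €117 is below the reserve €122, so the reserve binds → payment €122.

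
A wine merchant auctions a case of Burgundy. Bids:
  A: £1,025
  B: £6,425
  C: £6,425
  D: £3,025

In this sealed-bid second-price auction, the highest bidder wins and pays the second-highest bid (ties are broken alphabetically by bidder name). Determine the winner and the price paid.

B pays £6,425

Rule: the highest bidder wins and pays the second-highest bid.
Bids in order: 6,425 (B) > 6,425 (C) > 3,025 (D) > 1,025 (A)
B and C tie at £6,425; tie-break gives it to B.
B wins with the highest bid; price is set by the runner-up at £6,425.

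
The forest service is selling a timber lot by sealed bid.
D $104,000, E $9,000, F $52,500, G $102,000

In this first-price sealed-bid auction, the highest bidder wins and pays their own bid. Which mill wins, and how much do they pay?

D pays $104,000

Bids in order: 104,000 (D) > 102,000 (G) > 52,500 (F) > 9,000 (E)
D has the highest bid and pays exactly that: $104,000.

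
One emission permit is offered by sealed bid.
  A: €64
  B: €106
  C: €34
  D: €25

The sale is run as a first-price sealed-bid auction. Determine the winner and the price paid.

B pays €106

Sorting bids: 106 (B) > 64 (A) > 34 (C) > 25 (D)
B is highest → pays own bid, €106.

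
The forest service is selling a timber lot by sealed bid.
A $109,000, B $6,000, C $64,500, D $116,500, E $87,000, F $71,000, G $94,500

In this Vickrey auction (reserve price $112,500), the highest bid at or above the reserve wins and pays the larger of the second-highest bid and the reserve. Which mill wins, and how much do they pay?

D pays $112,500

Rule: the highest bid at or above the reserve wins and pays the larger of the second-highest bid and the reserve.
Bids ranked: 116,500 (D) > 109,000 (A) > 94,500 (G) > 87,000 (E) > 71,000 (F) > 64,500 (C) > …
Highest eligible bid: D at $116,500.
max(second-highest $109,000, reserve $112,500) = $112,500.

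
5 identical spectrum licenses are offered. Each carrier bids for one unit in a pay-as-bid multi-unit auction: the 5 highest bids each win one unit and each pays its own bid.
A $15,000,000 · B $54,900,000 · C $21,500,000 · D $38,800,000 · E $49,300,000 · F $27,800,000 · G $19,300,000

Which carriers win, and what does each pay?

Ordering the bids: 54,900,000 (B), 49,300,000 (E), 38,800,000 (D), 27,800,000 (F), 21,500,000 (C), 19,300,000 (G), 15,000,000 (A)
Top 5: B, E, D, F, C.
Each winner pays its own bid: B $54,900,000, E $49,300,000, D $38,800,000, F $27,800,000, C $21,500,000.

B $54,900,000, E $49,300,000, D $38,800,000, F $27,800,000, C $21,500,000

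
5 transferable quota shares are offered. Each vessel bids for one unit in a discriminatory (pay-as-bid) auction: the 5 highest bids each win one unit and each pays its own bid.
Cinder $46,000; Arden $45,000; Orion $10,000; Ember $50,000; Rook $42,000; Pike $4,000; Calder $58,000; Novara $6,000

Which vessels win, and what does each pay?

Calder $58,000, Ember $50,000, Cinder $46,000, Arden $45,000, Rook $42,000

Ordering the bids: 58,000 (Calder), 50,000 (Ember), 46,000 (Cinder), 45,000 (Arden), 42,000 (Rook), 10,000 (Orion), 6,000 (Novara), …
The 5 highest are Calder, Ember, Cinder, Arden, Rook.
Each winner pays its own bid: Calder $58,000, Ember $50,000, Cinder $46,000, Arden $45,000, Rook $42,000.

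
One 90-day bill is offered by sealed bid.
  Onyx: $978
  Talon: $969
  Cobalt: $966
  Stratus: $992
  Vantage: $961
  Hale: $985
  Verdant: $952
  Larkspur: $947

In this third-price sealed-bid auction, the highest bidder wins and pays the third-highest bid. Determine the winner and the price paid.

Sorting bids: 992 (Stratus) > 985 (Hale) > 978 (Onyx) > 969 (Talon) > 966 (Cobalt) > 961 (Vantage) > …
Stratus wins; payment is bid #3 in the ranking = $978.

Stratus pays $978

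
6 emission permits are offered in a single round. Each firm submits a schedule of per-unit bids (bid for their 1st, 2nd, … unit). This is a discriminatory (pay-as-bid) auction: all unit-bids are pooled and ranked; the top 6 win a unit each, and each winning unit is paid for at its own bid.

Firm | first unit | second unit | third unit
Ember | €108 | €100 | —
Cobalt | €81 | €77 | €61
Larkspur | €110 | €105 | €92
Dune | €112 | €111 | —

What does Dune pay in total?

Pooled unit-bids ranked (top 6): 112 (Dune-1), 111 (Dune-2), 110 (Larkspur-1), 108 (Ember-1), 105 (Larkspur-2), 100 (Ember-2)
Next rejected bid: €92 (not a price — pay-as-bid).
Dune's winning unit-bids: 112 + 111 = €223.

Dune pays €223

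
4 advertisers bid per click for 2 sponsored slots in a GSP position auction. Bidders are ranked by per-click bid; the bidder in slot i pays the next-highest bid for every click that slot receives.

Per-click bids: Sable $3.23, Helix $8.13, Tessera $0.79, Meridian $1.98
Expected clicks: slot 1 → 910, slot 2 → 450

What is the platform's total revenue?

Total revenue: $3830.30

Sorting advertisers: $8.13 (Helix) > $3.23 (Sable) > $1.98 (Meridian) > …
Slot 1: Helix pays $3.23 × 910 = $2939.30
Slot 2: Sable pays $1.98 × 450 = $891.00
Total = $3830.30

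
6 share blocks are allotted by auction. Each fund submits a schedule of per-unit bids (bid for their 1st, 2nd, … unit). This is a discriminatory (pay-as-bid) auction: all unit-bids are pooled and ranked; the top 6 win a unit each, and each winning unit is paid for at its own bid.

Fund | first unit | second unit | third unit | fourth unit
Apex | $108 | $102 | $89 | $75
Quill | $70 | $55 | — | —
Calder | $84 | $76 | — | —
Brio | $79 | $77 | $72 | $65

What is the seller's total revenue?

All unit-bids, highest first — top 6: 108 (Apex-1), 102 (Apex-2), 89 (Apex-3), 84 (Calder-1), 79 (Brio-1), 77 (Brio-2)
Next rejected bid: $76 (not a price — pay-as-bid).
Each winning unit pays its own bid.
Revenue = 108 + 102 + 89 + 84 + 79 + 77 = $539.

Total revenue: $539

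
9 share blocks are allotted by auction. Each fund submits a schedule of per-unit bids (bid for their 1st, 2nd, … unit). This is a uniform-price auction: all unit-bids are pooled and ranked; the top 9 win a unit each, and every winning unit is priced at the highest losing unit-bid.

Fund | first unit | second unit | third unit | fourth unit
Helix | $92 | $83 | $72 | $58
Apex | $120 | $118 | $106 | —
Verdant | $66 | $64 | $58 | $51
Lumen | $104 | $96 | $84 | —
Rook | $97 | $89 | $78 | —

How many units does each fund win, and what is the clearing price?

Apex 3, Helix 1, Lumen 3, Rook 2; clearing price $83

All unit-bids, highest first — top 9: 120 (Apex-1), 118 (Apex-2), 106 (Apex-3), 104 (Lumen-1), 97 (Rook-1), 96 (Lumen-2), 92 (Helix-1), 89 (Rook-2), 84 (Lumen-3)
Highest rejected unit-bid = $83.
Allocation: Apex 3, Helix 1, Lumen 3, Rook 2.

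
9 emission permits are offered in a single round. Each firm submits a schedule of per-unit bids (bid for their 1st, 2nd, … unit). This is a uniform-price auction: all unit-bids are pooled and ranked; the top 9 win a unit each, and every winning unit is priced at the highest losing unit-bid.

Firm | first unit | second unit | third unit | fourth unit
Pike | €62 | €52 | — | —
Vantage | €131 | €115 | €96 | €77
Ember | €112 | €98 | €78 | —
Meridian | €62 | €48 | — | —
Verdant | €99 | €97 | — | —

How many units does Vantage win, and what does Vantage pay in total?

Vantage: 4 units, pays €248

Merging the schedules and taking the best 9: 131 (Vantage-1), 115 (Vantage-2), 112 (Ember-1), 99 (Verdant-1), 98 (Ember-2), 97 (Verdant-2), 96 (Vantage-3), 78 (Ember-3), 77 (Vantage-4)
First bid not allocated: €62.
Vantage wins 4 unit(s) at €62 each.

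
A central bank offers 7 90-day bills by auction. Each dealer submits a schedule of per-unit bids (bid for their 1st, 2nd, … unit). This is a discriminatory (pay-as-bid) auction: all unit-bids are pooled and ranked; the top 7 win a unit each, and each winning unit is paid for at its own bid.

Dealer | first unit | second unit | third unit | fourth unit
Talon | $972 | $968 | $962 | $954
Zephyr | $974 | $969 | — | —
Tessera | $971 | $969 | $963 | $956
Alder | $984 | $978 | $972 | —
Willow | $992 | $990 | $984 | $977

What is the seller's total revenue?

Pooled unit-bids ranked (top 7): 992 (Willow-1), 990 (Willow-2), 984 (Alder-1), 984 (Willow-3), 978 (Alder-2), 977 (Willow-4), 974 (Zephyr-1)
Next rejected bid: $972 (not a price — pay-as-bid).
Each winning unit pays its own bid.
Revenue = 992 + 990 + 984 + 984 + 978 + 977 + 974 = $6,879.

Total revenue: $6,879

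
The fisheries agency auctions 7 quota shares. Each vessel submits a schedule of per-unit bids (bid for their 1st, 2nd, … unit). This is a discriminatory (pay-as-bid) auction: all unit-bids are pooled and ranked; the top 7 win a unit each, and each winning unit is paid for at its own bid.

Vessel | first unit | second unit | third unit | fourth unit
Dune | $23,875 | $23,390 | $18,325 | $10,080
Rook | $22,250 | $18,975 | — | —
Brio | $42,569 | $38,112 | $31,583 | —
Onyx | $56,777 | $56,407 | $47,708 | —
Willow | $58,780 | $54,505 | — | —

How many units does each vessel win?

All unit-bids, highest first — top 7: 58,780 (Willow-1), 56,777 (Onyx-1), 56,407 (Onyx-2), 54,505 (Willow-2), 47,708 (Onyx-3), 42,569 (Brio-1), 38,112 (Brio-2)
Next rejected bid: $31,583 (not a price — pay-as-bid).
Allocation: Brio 2, Onyx 3, Willow 2.

Brio 2, Onyx 3, Willow 2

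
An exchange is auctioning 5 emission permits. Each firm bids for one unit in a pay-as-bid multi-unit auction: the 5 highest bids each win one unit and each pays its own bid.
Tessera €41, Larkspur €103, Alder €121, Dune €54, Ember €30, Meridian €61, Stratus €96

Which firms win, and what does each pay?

Alder €121, Larkspur €103, Stratus €96, Meridian €61, Dune €54

Ordering the bids: 121 (Alder), 103 (Larkspur), 96 (Stratus), 61 (Meridian), 54 (Dune), 41 (Tessera), 30 (Ember)
Winners (5 units): Alder, Larkspur, Stratus, Meridian, Dune.
Each winner pays its own bid: Alder €121, Larkspur €103, Stratus €96, Meridian €61, Dune €54.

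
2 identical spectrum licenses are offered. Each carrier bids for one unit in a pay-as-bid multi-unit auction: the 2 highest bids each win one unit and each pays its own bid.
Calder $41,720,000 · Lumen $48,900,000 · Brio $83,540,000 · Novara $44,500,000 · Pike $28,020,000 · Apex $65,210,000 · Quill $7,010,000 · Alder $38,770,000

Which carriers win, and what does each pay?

Brio $83,540,000, Apex $65,210,000

Sorting: 83,540,000 (Brio), 65,210,000 (Apex), 48,900,000 (Lumen), 44,500,000 (Novara), …
The 2 highest are Brio, Apex.
Each winner pays its own bid: Brio $83,540,000, Apex $65,210,000.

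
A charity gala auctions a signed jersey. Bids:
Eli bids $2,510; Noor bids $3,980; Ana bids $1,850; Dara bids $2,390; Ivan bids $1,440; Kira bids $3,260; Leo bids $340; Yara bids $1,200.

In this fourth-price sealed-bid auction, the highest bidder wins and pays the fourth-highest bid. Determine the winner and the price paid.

Bids in order: 3,980 (Noor) > 3,260 (Kira) > 2,510 (Eli) > 2,390 (Dara) > 1,850 (Ana) > 1,440 (Ivan) > …
Noor is highest; pays the fourth-highest bid, $2,390.

Noor pays $2,390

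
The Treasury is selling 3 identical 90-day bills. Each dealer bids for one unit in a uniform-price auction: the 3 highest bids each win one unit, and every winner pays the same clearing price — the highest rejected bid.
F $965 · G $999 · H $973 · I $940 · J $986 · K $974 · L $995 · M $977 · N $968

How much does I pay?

Sorting: 999 (G), 995 (L), 986 (J), 977 (M), 974 (K), …
The 3 highest are G, L, J.
Clearing price = highest rejected bid = $977.
I does not win → pays $0.

I pays $0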